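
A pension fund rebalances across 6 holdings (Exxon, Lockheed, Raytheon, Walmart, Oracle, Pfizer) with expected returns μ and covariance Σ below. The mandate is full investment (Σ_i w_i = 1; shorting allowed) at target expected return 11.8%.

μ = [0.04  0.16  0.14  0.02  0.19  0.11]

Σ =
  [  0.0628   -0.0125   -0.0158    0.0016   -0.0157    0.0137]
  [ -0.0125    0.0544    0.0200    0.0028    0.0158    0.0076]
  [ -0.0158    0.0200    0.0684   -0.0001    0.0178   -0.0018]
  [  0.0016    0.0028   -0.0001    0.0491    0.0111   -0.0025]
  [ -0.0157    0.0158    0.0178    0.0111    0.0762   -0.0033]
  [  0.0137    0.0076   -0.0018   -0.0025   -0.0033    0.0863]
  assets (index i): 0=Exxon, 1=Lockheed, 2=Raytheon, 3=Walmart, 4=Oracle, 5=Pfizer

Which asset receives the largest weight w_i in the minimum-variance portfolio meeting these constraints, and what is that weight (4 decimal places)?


Exxon (0.2381)

p=Σ⁻¹μ = [1.7321  2.1161  1.2840  -0.2139  2.1825  0.9173]
q=Σ⁻¹𝟙 = [22.2684  13.7685  13.4860  17.1292  9.5568  7.9828]
a=μᵀp=1.098926  b=𝟙ᵀp=8.018225  c=𝟙ᵀq=84.191731  D=ac−b²=28.228568
λ₁=(c·0.118−b)/D = (84.191731·0.118−8.018225)/28.228568 = 0.067889
λ₂=(a−b·0.118)/D = (1.098926−8.018225·0.118)/28.228568 = 0.005412
w* = 0.067889·p + 0.005412·q:
  w_0 = 0.067889·1.7321 + 0.005412·22.2684 = 0.2381  (Exxon)
  w_1 = 0.067889·2.1161 + 0.005412·13.7685 = 0.2182  (Lockheed)
  w_2 = 0.067889·1.2840 + 0.005412·13.4860 = 0.1602  (Raytheon)
  w_3 = 0.067889·-0.2139 + 0.005412·17.1292 = 0.0782  (Walmart)
  w_4 = 0.067889·2.1825 + 0.005412·9.5568 = 0.1999  (Oracle)
  w_5 = 0.067889·0.9173 + 0.005412·7.9828 = 0.1055  (Pfizer)
Σw_i=1.0000  μᵀw=0.1180
σ²=wᵀΣw=λ₁·μ_p+λ₂ = 0.067889·0.118 + 0.005412 = 0.013423 ≈ 0.0134


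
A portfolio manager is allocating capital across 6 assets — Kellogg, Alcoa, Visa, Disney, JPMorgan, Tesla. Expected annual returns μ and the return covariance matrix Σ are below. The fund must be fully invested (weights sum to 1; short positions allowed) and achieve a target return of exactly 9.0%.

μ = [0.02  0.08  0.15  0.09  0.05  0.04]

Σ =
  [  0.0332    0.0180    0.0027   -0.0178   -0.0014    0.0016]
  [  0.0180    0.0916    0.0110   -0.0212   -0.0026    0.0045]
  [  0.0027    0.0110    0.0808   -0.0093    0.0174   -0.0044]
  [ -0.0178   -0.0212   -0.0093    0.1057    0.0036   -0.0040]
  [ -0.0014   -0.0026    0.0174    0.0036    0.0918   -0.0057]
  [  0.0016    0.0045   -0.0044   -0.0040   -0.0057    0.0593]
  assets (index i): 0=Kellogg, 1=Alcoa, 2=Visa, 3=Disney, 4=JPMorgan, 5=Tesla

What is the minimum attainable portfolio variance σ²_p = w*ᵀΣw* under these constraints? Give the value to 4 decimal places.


0.0155

p=Σ⁻¹μ = [0.7011  0.7795  1.8764  1.3154  0.2227  0.8458]
q=Σ⁻¹𝟙 = [34.9864  6.2151  11.2997  17.9541  9.9025  18.4491]
a=μᵀp=0.521191  b=𝟙ᵀp=5.740854  c=𝟙ᵀq=98.806951  D=ac−b²=18.539869
λ₁=(c·0.090−b)/D = (98.806951·0.090−5.740854)/18.539869 = 0.170000
λ₂=(a−b·0.090)/D = (0.521191−5.740854·0.090)/18.539869 = 0.000243
w* = 0.170000·p + 0.000243·q:
  w_0 = 0.170000·0.7011 + 0.000243·34.9864 = 0.1277  (Kellogg)
  w_1 = 0.170000·0.7795 + 0.000243·6.2151 = 0.1340  (Alcoa)
  w_2 = 0.170000·1.8764 + 0.000243·11.2997 = 0.3217  (Visa)
  w_3 = 0.170000·1.3154 + 0.000243·17.9541 = 0.2280  (Disney)
  w_4 = 0.170000·0.2227 + 0.000243·9.9025 = 0.0403  (JPMorgan)
  w_5 = 0.170000·0.8458 + 0.000243·18.4491 = 0.1483  (Tesla)
Σw_i=1.0000  μᵀw=0.0900
σ²=wᵀΣw=λ₁·μ_p+λ₂ = 0.170000·0.090 + 0.000243 = 0.015543 ≈ 0.0155


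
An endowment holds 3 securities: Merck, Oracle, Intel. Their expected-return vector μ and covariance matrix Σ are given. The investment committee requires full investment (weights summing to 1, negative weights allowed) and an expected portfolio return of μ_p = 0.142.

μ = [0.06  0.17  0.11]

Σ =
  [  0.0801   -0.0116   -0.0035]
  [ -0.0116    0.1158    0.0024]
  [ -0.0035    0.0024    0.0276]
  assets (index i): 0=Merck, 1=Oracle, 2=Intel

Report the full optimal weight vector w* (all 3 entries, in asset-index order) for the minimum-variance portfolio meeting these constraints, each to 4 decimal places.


x=Σ⁻¹μ = [1.1410  1.4994  3.9998]
y=Σ⁻¹𝟙 = [15.4806  9.4117  37.3766]
a=μᵀx=0.763344  b=𝟙ᵀx=6.640242  c=𝟙ᵀy=62.268825  D=ac−b²=3.439727
λ₁=(c·0.142−b)/D = (62.268825·0.142−6.640242)/3.439727 = 0.640147
λ₂=(a−b·0.142)/D = (0.763344−6.640242·0.142)/3.439727 = -0.052205
w* = 0.640147·x + -0.052205·y:
  w_0 = 0.640147·1.1410 + -0.052205·15.4806 = -0.0778  (Merck)
  w_1 = 0.640147·1.4994 + -0.052205·9.4117 = 0.4685  (Oracle)
  w_2 = 0.640147·3.9998 + -0.052205·37.3766 = 0.6092  (Intel)
Σw_i=1.0000  μᵀw=0.1420
σ²=wᵀΣw=λ₁·μ_p+λ₂ = 0.640147·0.142 + -0.052205 = 0.038696 ≈ 0.0387

-0.0778  0.4685  0.6092


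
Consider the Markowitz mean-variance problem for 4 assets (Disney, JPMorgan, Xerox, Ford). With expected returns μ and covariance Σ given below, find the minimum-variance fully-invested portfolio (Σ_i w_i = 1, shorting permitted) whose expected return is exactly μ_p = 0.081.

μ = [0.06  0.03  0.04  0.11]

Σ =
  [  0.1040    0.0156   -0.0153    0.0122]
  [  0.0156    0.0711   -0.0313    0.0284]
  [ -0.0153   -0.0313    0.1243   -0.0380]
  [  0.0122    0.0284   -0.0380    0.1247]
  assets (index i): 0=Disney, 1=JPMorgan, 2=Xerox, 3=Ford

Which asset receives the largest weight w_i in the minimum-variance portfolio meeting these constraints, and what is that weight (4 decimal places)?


g=Σ⁻¹μ = [0.5346  0.2348  0.7543  1.0062]
h=Σ⁻¹𝟙 = [8.5741  15.7183  15.6138  8.3586]
a=μᵀg=0.179979  b=𝟙ᵀg=2.529997  c=𝟙ᵀh=48.264842  D=ac−b²=2.285788
λ₁=(c·0.081−b)/D = (48.264842·0.081−2.529997)/2.285788 = 0.603492
λ₂=(a−b·0.081)/D = (0.179979−2.529997·0.081)/2.285788 = -0.010915
w* = 0.603492·g + -0.010915·h:
  w_0 = 0.603492·0.5346 + -0.010915·8.5741 = 0.2291  (Disney)
  w_1 = 0.603492·0.2348 + -0.010915·15.7183 = -0.0299  (JPMorgan)
  w_2 = 0.603492·0.7543 + -0.010915·15.6138 = 0.2848  (Xerox)
  w_3 = 0.603492·1.0062 + -0.010915·8.3586 = 0.5160  (Ford)
Σw_i=1.0000  μᵀw=0.0810
σ²=wᵀΣw=λ₁·μ_p+λ₂ = 0.603492·0.081 + -0.010915 = 0.037967 ≈ 0.0380

Ford (0.5160)


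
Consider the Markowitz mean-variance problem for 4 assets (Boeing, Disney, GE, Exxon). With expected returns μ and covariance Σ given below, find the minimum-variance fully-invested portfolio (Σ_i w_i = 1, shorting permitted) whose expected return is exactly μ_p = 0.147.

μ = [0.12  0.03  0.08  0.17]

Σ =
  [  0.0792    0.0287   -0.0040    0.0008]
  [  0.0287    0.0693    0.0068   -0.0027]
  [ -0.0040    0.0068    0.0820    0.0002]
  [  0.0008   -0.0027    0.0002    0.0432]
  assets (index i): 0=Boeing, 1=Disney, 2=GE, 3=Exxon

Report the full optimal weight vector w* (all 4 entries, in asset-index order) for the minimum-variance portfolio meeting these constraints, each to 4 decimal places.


0.2521  -0.0322  0.1656  0.6145

p=Σ⁻¹μ = [1.5945  -0.1798  1.0588  3.8895]
q=Σ⁻¹𝟙 = [9.2191  10.3797  11.7266  23.5719]
a=μᵀp=0.931868  b=𝟙ᵀp=6.363025  c=𝟙ᵀq=54.897260  D=ac−b²=10.668939
λ₁=(c·0.147−b)/D = (54.897260·0.147−6.363025)/10.668939 = 0.159985
λ₂=(a−b·0.147)/D = (0.931868−6.363025·0.147)/10.668939 = -0.000328
w* = 0.159985·p + -0.000328·q:
  w_0 = 0.159985·1.5945 + -0.000328·9.2191 = 0.2521  (Boeing)
  w_1 = 0.159985·-0.1798 + -0.000328·10.3797 = -0.0322  (Disney)
  w_2 = 0.159985·1.0588 + -0.000328·11.7266 = 0.1656  (GE)
  w_3 = 0.159985·3.8895 + -0.000328·23.5719 = 0.6145  (Exxon)
Σw_i=1.0000  μᵀw=0.1470
σ²=wᵀΣw=λ₁·μ_p+λ₂ = 0.159985·0.147 + -0.000328 = 0.023190 ≈ 0.0232


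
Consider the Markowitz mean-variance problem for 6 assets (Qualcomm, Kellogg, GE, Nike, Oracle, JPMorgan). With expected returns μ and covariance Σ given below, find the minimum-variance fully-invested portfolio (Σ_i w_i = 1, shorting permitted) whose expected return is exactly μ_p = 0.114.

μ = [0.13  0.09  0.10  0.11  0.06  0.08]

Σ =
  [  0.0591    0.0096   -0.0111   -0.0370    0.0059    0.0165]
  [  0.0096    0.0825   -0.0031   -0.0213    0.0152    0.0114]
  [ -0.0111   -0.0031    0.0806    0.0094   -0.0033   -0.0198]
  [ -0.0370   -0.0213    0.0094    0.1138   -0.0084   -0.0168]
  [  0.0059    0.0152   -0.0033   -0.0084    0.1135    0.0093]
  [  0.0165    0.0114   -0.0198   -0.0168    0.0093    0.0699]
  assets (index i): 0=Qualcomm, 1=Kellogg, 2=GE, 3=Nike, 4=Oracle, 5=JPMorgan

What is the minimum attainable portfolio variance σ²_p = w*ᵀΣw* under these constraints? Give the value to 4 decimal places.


0.0125

p=Σ⁻¹μ = [3.4661  1.1414  1.7878  2.3562  0.3261  1.1695]
q=Σ⁻¹𝟙 = [26.5240  11.7503  18.1319  20.8778  6.6690  15.3954]
a=μᵀp=1.104412  b=𝟙ᵀp=10.247157  c=𝟙ᵀq=99.348311  D=ac−b²=4.717246
λ₁=(c·0.114−b)/D = (99.348311·0.114−10.247157)/4.717246 = 0.228640
λ₂=(a−b·0.114)/D = (1.104412−10.247157·0.114)/4.717246 = -0.013517
w* = 0.228640·p + -0.013517·q:
  w_0 = 0.228640·3.4661 + -0.013517·26.5240 = 0.4340  (Qualcomm)
  w_1 = 0.228640·1.1414 + -0.013517·11.7503 = 0.1021  (Kellogg)
  w_2 = 0.228640·1.7878 + -0.013517·18.1319 = 0.1637  (GE)
  w_3 = 0.228640·2.3562 + -0.013517·20.8778 = 0.2565  (Nike)
  w_4 = 0.228640·0.3261 + -0.013517·6.6690 = -0.0156  (Oracle)
  w_5 = 0.228640·1.1695 + -0.013517·15.3954 = 0.0593  (JPMorgan)
Σw_i=1.0000  μᵀw=0.1140
σ²=wᵀΣw=λ₁·μ_p+λ₂ = 0.228640·0.114 + -0.013517 = 0.012548 ≈ 0.0125


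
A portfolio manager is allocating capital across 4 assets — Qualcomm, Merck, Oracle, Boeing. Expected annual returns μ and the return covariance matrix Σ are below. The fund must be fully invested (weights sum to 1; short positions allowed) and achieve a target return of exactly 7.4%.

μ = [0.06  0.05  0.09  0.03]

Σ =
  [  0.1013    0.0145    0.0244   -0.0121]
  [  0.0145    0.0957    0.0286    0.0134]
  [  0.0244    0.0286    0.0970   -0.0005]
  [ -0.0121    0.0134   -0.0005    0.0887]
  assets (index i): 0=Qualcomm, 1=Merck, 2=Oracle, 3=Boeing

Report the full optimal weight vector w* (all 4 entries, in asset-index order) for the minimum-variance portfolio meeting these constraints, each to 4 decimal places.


g=Σ⁻¹μ = [0.4263  0.1751  0.7709  0.3743]
h=Σ⁻¹𝟙 = [8.9126  5.5191  6.5003  11.6926]
a=μᵀg=0.114940  b=𝟙ᵀg=1.746520  c=𝟙ᵀh=32.624657  D=ac−b²=0.699547
λ₁=(c·0.074−b)/D = (32.624657·0.074−1.746520)/0.699547 = 0.954481
λ₂=(a−b·0.074)/D = (0.114940−1.746520·0.074)/0.699547 = -0.020445
w* = 0.954481·g + -0.020445·h:
  w_0 = 0.954481·0.4263 + -0.020445·8.9126 = 0.2246  (Qualcomm)
  w_1 = 0.954481·0.1751 + -0.020445·5.5191 = 0.0543  (Merck)
  w_2 = 0.954481·0.7709 + -0.020445·6.5003 = 0.6029  (Oracle)
  w_3 = 0.954481·0.3743 + -0.020445·11.6926 = 0.1182  (Boeing)
Σw_i=1.0000  μᵀw=0.0740
σ²=wᵀΣw=λ₁·μ_p+λ₂ = 0.954481·0.074 + -0.020445 = 0.050186 ≈ 0.0502

0.2246  0.0543  0.6029  0.1182


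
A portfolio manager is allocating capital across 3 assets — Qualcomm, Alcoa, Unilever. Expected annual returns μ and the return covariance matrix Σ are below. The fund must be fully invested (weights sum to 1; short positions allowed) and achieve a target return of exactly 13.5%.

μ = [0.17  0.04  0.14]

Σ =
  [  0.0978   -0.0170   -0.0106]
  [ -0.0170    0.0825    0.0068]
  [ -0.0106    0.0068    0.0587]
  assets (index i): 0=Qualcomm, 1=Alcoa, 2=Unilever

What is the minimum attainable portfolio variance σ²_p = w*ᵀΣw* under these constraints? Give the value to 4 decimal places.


g=Σ⁻¹μ = [2.1528  0.7066  2.6919]
h=Σ⁻¹𝟙 = [14.5542  13.6296  18.0851]
a=μᵀg=0.771111  b=𝟙ᵀg=5.551316  c=𝟙ᵀh=46.268937  D=ac−b²=4.861363
λ₁=(c·0.135−b)/D = (46.268937·0.135−5.551316)/4.861363 = 0.142962
λ₂=(a−b·0.135)/D = (0.771111−5.551316·0.135)/4.861363 = 0.004460
w* = 0.142962·g + 0.004460·h:
  w_0 = 0.142962·2.1528 + 0.004460·14.5542 = 0.3727  (Qualcomm)
  w_1 = 0.142962·0.7066 + 0.004460·13.6296 = 0.1618  (Alcoa)
  w_2 = 0.142962·2.6919 + 0.004460·18.0851 = 0.4655  (Unilever)
Σw_i=1.0000  μᵀw=0.1350
σ²=wᵀΣw=λ₁·μ_p+λ₂ = 0.142962·0.135 + 0.004460 = 0.023760 ≈ 0.0238

0.0238


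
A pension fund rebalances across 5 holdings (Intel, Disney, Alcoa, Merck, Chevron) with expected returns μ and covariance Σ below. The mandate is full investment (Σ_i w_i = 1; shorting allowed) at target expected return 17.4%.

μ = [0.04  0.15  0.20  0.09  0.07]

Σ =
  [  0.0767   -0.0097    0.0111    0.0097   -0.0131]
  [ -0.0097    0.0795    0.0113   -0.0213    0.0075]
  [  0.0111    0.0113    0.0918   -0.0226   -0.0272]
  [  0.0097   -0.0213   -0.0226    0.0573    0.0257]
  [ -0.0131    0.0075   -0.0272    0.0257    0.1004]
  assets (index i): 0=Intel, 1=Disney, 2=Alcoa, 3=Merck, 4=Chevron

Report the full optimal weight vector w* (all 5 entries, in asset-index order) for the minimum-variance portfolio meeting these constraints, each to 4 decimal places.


g=Σ⁻¹μ = [0.0582  2.3482  2.8391  3.3564  0.4394]
h=Σ⁻¹𝟙 = [11.2197  17.5501  15.8534  24.7033  8.0845]
a=μᵀg=1.255198  b=𝟙ᵀg=9.041197  c=𝟙ᵀh=77.411031  D=ac−b²=15.422937
λ₁=(c·0.174−b)/D = (77.411031·0.174−9.041197)/15.422937 = 0.287126
λ₂=(a−b·0.174)/D = (1.255198−9.041197·0.174)/15.422937 = -0.020617
w* = 0.287126·g + -0.020617·h:
  w_0 = 0.287126·0.0582 + -0.020617·11.2197 = -0.2146  (Intel)
  w_1 = 0.287126·2.3482 + -0.020617·17.5501 = 0.3124  (Disney)
  w_2 = 0.287126·2.8391 + -0.020617·15.8534 = 0.4883  (Alcoa)
  w_3 = 0.287126·3.3564 + -0.020617·24.7033 = 0.4544  (Merck)
  w_4 = 0.287126·0.4394 + -0.020617·8.0845 = -0.0405  (Chevron)
Σw_i=1.0000  μᵀw=0.1740
σ²=wᵀΣw=λ₁·μ_p+λ₂ = 0.287126·0.174 + -0.020617 = 0.029343 ≈ 0.0293

-0.2146  0.3124  0.4883  0.4544  -0.0405


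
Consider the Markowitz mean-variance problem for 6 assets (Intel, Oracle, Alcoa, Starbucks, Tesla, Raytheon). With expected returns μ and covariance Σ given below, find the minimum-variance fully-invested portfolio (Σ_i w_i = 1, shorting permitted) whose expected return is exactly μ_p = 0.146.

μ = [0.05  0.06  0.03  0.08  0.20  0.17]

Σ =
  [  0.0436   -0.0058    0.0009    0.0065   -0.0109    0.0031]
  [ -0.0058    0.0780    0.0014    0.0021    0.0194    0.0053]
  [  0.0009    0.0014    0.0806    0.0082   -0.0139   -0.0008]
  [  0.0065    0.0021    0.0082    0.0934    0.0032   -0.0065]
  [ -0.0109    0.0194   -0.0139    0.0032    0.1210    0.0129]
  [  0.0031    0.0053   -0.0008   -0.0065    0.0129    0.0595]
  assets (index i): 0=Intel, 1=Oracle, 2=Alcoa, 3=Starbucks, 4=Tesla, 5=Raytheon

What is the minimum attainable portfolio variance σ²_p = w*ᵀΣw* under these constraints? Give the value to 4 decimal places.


0.0246

p=Σ⁻¹μ = [1.2392  0.2858  0.5497  0.8416  1.4884  2.5438]
q=Σ⁻¹𝟙 = [24.0290  11.1245  12.6837  8.3446  8.4081  13.8231]
a=μᵀp=0.893051  b=𝟙ᵀp=6.948546  c=𝟙ᵀq=78.412950  D=ac−b²=21.744464
λ₁=(c·0.146−b)/D = (78.412950·0.146−6.948546)/21.744464 = 0.206938
λ₂=(a−b·0.146)/D = (0.893051−6.948546·0.146)/21.744464 = -0.005585
w* = 0.206938·p + -0.005585·q:
  w_0 = 0.206938·1.2392 + -0.005585·24.0290 = 0.1222  (Intel)
  w_1 = 0.206938·0.2858 + -0.005585·11.1245 = -0.0030  (Oracle)
  w_2 = 0.206938·0.5497 + -0.005585·12.6837 = 0.0429  (Alcoa)
  w_3 = 0.206938·0.8416 + -0.005585·8.3446 = 0.1276  (Starbucks)
  w_4 = 0.206938·1.4884 + -0.005585·8.4081 = 0.2610  (Tesla)
  w_5 = 0.206938·2.5438 + -0.005585·13.8231 = 0.4492  (Raytheon)
Σw_i=1.0000  μᵀw=0.1460
σ²=wᵀΣw=λ₁·μ_p+λ₂ = 0.206938·0.146 + -0.005585 = 0.024628 ≈ 0.0246


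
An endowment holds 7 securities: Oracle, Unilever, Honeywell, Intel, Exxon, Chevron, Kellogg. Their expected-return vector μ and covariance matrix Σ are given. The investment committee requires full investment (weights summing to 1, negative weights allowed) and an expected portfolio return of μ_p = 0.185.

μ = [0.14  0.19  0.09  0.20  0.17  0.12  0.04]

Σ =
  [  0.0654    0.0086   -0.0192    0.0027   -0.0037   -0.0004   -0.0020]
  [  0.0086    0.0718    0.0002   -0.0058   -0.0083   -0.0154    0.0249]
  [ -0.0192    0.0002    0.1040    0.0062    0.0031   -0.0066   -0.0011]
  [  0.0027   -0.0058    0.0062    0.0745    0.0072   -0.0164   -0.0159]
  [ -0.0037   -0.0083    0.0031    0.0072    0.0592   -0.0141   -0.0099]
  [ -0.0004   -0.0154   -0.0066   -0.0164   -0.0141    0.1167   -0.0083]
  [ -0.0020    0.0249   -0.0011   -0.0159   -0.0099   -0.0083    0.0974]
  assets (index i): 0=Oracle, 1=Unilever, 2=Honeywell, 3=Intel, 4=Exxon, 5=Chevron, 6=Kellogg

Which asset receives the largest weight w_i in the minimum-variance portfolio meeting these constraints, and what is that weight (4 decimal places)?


p=Σ⁻¹μ = [2.1498  3.3566  1.1237  3.1101  3.7495  2.4827  0.7098]
q=Σ⁻¹𝟙 = [18.1461  14.8916  12.4518  17.3906  23.8358  17.6012  13.7347]
a=μᵀp=2.625624  b=𝟙ᵀp=16.682268  c=𝟙ᵀq=118.051890  D=ac−b²=31.661756
λ₁=(c·0.185−b)/D = (118.051890·0.185−16.682268)/31.661756 = 0.162888
λ₂=(a−b·0.185)/D = (2.625624−16.682268·0.185)/31.661756 = -0.014547
w* = 0.162888·p + -0.014547·q:
  w_0 = 0.162888·2.1498 + -0.014547·18.1461 = 0.0862  (Oracle)
  w_1 = 0.162888·3.3566 + -0.014547·14.8916 = 0.3301  (Unilever)
  w_2 = 0.162888·1.1237 + -0.014547·12.4518 = 0.0019  (Honeywell)
  w_3 = 0.162888·3.1101 + -0.014547·17.3906 = 0.2536  (Intel)
  w_4 = 0.162888·3.7495 + -0.014547·23.8358 = 0.2640  (Exxon)
  w_5 = 0.162888·2.4827 + -0.014547·17.6012 = 0.1484  (Chevron)
  w_6 = 0.162888·0.7098 + -0.014547·13.7347 = -0.0842  (Kellogg)
Σw_i=1.0000  μᵀw=0.1850
σ²=wᵀΣw=λ₁·μ_p+λ₂ = 0.162888·0.185 + -0.014547 = 0.015587 ≈ 0.0156

Unilever (0.3301)


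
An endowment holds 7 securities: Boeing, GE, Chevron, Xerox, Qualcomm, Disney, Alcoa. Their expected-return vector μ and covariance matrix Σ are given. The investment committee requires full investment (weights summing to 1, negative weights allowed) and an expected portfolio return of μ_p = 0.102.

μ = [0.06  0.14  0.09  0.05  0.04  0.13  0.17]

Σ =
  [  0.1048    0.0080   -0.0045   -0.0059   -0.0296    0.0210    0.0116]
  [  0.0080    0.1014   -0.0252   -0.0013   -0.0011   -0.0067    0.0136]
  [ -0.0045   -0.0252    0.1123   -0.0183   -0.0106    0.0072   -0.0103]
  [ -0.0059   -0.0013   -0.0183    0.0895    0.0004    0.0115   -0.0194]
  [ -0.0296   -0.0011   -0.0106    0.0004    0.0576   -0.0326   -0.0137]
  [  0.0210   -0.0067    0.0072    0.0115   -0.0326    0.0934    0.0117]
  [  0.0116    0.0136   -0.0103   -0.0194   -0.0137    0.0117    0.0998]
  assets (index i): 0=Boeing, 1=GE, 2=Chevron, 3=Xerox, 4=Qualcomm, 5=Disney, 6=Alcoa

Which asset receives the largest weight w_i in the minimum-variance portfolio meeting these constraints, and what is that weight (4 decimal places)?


Qualcomm (0.2252)

g=Σ⁻¹μ = [0.8426  1.6499  1.7427  1.1754  2.9810  1.8338  1.9832]
h=Σ⁻¹𝟙 = [17.5114  13.1640  19.8630  17.5467  43.6514  17.3018  15.6155]
a=μᵀg=1.191927  b=𝟙ᵀg=12.208582  c=𝟙ᵀh=144.653886  D=ac−b²=23.367443
λ₁=(c·0.102−b)/D = (144.653886·0.102−12.208582)/23.367443 = 0.108960
λ₂=(a−b·0.102)/D = (1.191927−12.208582·0.102)/23.367443 = -0.002283
w* = 0.108960·g + -0.002283·h:
  w_0 = 0.108960·0.8426 + -0.002283·17.5114 = 0.0518  (Boeing)
  w_1 = 0.108960·1.6499 + -0.002283·13.1640 = 0.1497  (GE)
  w_2 = 0.108960·1.7427 + -0.002283·19.8630 = 0.1445  (Chevron)
  w_3 = 0.108960·1.1754 + -0.002283·17.5467 = 0.0880  (Xerox)
  w_4 = 0.108960·2.9810 + -0.002283·43.6514 = 0.2252  (Qualcomm)
  w_5 = 0.108960·1.8338 + -0.002283·17.3018 = 0.1603  (Disney)
  w_6 = 0.108960·1.9832 + -0.002283·15.6155 = 0.1804  (Alcoa)
Σw_i=1.0000  μᵀw=0.1020
σ²=wᵀΣw=λ₁·μ_p+λ₂ = 0.108960·0.102 + -0.002283 = 0.008831 ≈ 0.0088


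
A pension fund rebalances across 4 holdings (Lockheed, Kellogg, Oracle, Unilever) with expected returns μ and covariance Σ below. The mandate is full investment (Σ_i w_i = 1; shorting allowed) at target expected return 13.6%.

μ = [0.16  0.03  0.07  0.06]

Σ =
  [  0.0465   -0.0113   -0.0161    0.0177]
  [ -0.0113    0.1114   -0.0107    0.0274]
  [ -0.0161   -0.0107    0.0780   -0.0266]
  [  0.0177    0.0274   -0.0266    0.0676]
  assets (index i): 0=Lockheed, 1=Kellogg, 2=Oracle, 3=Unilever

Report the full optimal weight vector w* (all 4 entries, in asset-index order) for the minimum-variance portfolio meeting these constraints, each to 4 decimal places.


g=Σ⁻¹μ = [4.2432  0.8366  1.9591  0.2083]
h=Σ⁻¹𝟙 = [27.8217  11.0342  24.3843  12.6308]
a=μᵀg=0.853644  b=𝟙ᵀg=7.247246  c=𝟙ᵀh=75.870993  D=ac−b²=12.244269
λ₁=(c·0.136−b)/D = (75.870993·0.136−7.247246)/12.244269 = 0.250828
λ₂=(a−b·0.136)/D = (0.853644−7.247246·0.136)/12.244269 = -0.010779
w* = 0.250828·g + -0.010779·h:
  w_0 = 0.250828·4.2432 + -0.010779·27.8217 = 0.7644  (Lockheed)
  w_1 = 0.250828·0.8366 + -0.010779·11.0342 = 0.0909  (Kellogg)
  w_2 = 0.250828·1.9591 + -0.010779·24.3843 = 0.2286  (Oracle)
  w_3 = 0.250828·0.2083 + -0.010779·12.6308 = -0.0839  (Unilever)
Σw_i=1.0000  μᵀw=0.1360
σ²=wᵀΣw=λ₁·μ_p+λ₂ = 0.250828·0.136 + -0.010779 = 0.023334 ≈ 0.0233

0.7644  0.0909  0.2286  -0.0839


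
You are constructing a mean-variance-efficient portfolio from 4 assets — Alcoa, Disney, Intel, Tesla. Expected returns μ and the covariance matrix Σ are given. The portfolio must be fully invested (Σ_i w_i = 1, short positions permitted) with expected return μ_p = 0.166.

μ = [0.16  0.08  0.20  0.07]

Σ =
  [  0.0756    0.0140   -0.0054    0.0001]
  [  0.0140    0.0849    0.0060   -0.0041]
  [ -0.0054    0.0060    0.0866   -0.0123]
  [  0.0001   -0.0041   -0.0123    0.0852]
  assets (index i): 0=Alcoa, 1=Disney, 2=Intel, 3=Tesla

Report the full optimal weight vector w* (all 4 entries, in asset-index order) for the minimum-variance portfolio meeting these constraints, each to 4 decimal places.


u=Σ⁻¹μ = [2.2159  0.4526  2.5888  1.2145]
v=Σ⁻¹𝟙 = [12.4369  9.4445  13.6785  14.1517]
a=μᵀu=0.993523  b=𝟙ᵀu=6.471772  c=𝟙ᵀv=49.711510  D=ac−b²=7.505679
λ₁=(c·0.166−b)/D = (49.711510·0.166−6.471772)/7.505679 = 0.237199
λ₂=(a−b·0.166)/D = (0.993523−6.471772·0.166)/7.505679 = -0.010764
w* = 0.237199·u + -0.010764·v:
  w_0 = 0.237199·2.2159 + -0.010764·12.4369 = 0.3917  (Alcoa)
  w_1 = 0.237199·0.4526 + -0.010764·9.4445 = 0.0057  (Disney)
  w_2 = 0.237199·2.5888 + -0.010764·13.6785 = 0.4668  (Intel)
  w_3 = 0.237199·1.2145 + -0.010764·14.1517 = 0.1358  (Tesla)
Σw_i=1.0000  μᵀw=0.1660
σ²=wᵀΣw=λ₁·μ_p+λ₂ = 0.237199·0.166 + -0.010764 = 0.028611 ≈ 0.0286

0.3917  0.0057  0.4668  0.1358


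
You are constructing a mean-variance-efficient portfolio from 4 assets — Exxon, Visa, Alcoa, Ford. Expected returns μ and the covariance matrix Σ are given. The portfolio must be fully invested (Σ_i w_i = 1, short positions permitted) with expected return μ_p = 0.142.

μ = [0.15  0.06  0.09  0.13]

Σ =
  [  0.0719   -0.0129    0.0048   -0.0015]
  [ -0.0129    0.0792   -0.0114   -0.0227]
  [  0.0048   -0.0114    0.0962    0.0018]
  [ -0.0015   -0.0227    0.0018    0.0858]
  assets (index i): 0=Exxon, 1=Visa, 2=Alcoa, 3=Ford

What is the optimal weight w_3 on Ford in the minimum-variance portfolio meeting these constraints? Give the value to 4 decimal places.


0.3702

p=Σ⁻¹μ = [2.3982  1.8745  1.0000  2.0320]
q=Σ⁻¹𝟙 = [17.4715  22.2159  11.8268  17.5900]
a=μᵀp=0.826368  b=𝟙ᵀp=7.304789  c=𝟙ᵀq=69.104185  D=ac−b²=3.745520
λ₁=(c·0.142−b)/D = (69.104185·0.142−7.304789)/3.745520 = 0.669601
λ₂=(a−b·0.142)/D = (0.826368−7.304789·0.142)/3.745520 = -0.056311
w* = 0.669601·p + -0.056311·q:
  w_0 = 0.669601·2.3982 + -0.056311·17.4715 = 0.6220  (Exxon)
  w_1 = 0.669601·1.8745 + -0.056311·22.2159 = 0.0042  (Visa)
  w_2 = 0.669601·1.0000 + -0.056311·11.8268 = 0.0036  (Alcoa)
  w_3 = 0.669601·2.0320 + -0.056311·17.5900 = 0.3702  (Ford)
Σw_i=1.0000  μᵀw=0.1420
σ²=wᵀΣw=λ₁·μ_p+λ₂ = 0.669601·0.142 + -0.056311 = 0.038773 ≈ 0.0388


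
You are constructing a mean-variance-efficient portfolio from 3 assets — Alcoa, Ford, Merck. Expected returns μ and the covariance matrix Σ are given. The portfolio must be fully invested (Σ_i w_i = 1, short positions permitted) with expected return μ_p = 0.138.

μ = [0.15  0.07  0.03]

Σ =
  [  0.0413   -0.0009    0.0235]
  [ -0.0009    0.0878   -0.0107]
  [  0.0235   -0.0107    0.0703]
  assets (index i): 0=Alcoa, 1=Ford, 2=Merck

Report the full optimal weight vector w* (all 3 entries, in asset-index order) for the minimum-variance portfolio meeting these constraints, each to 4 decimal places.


0.8243  0.2272  -0.0515

p=Σ⁻¹μ = [4.1262  0.7371  -0.8404]
q=Σ⁻¹𝟙 = [18.8820  12.7845  9.8587]
a=μᵀp=0.645320  b=𝟙ᵀp=4.022978  c=𝟙ᵀq=41.525241  D=ac−b²=10.612709
λ₁=(c·0.138−b)/D = (41.525241·0.138−4.022978)/10.612709 = 0.160893
λ₂=(a−b·0.138)/D = (0.645320−4.022978·0.138)/10.612709 = 0.008494
w* = 0.160893·p + 0.008494·q:
  w_0 = 0.160893·4.1262 + 0.008494·18.8820 = 0.8243  (Alcoa)
  w_1 = 0.160893·0.7371 + 0.008494·12.7845 = 0.2272  (Ford)
  w_2 = 0.160893·-0.8404 + 0.008494·9.8587 = -0.0515  (Merck)
Σw_i=1.0000  μᵀw=0.1380
σ²=wᵀΣw=λ₁·μ_p+λ₂ = 0.160893·0.138 + 0.008494 = 0.030698 ≈ 0.0307


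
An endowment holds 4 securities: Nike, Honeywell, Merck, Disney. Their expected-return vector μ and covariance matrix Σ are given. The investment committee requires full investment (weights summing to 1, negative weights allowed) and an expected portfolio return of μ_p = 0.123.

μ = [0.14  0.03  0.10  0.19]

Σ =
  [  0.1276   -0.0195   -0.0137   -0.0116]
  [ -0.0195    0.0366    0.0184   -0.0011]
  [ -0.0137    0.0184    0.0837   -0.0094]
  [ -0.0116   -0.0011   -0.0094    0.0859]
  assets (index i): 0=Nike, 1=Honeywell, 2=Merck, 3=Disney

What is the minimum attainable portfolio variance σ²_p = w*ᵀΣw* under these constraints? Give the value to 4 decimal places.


x=Σ⁻¹μ = [1.6540  1.0063  1.5381  2.6164]
y=Σ⁻¹𝟙 = [14.9517  31.0898  9.2528  15.0712]
a=μᵀx=0.912671  b=𝟙ᵀx=6.814734  c=𝟙ᵀy=70.365441  D=ac−b²=17.779910
λ₁=(c·0.123−b)/D = (70.365441·0.123−6.814734)/17.779910 = 0.103500
λ₂=(a−b·0.123)/D = (0.912671−6.814734·0.123)/17.779910 = 0.004188
w* = 0.103500·x + 0.004188·y:
  w_0 = 0.103500·1.6540 + 0.004188·14.9517 = 0.2338  (Nike)
  w_1 = 0.103500·1.0063 + 0.004188·31.0898 = 0.2343  (Honeywell)
  w_2 = 0.103500·1.5381 + 0.004188·9.2528 = 0.1979  (Merck)
  w_3 = 0.103500·2.6164 + 0.004188·15.0712 = 0.3339  (Disney)
Σw_i=1.0000  μᵀw=0.1230
σ²=wᵀΣw=λ₁·μ_p+λ₂ = 0.103500·0.123 + 0.004188 = 0.016918 ≈ 0.0169

0.0169


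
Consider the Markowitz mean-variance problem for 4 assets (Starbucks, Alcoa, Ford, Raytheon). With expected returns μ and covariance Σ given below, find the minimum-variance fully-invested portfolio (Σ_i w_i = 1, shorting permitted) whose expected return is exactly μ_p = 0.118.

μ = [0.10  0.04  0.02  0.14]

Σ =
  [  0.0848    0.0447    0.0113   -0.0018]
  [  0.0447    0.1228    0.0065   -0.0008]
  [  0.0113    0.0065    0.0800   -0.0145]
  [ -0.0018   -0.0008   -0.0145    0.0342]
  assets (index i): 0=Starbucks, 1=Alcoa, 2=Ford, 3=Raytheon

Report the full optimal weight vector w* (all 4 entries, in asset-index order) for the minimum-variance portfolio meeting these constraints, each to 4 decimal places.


0.1881  -0.0218  0.1388  0.6949

x=Σ⁻¹μ = [1.2280  -0.1399  0.9110  4.5412]
y=Σ⁻¹𝟙 = [7.7831  4.6118  17.7862  37.2982]
a=μᵀx=0.771186  b=𝟙ᵀx=6.540257  c=𝟙ᵀy=67.479319  D=ac−b²=9.264168
λ₁=(c·0.118−b)/D = (67.479319·0.118−6.540257)/9.264168 = 0.153527
λ₂=(a−b·0.118)/D = (0.771186−6.540257·0.118)/9.264168 = -0.000061
w* = 0.153527·x + -0.000061·y:
  w_0 = 0.153527·1.2280 + -0.000061·7.7831 = 0.1881  (Starbucks)
  w_1 = 0.153527·-0.1399 + -0.000061·4.6118 = -0.0218  (Alcoa)
  w_2 = 0.153527·0.9110 + -0.000061·17.7862 = 0.1388  (Ford)
  w_3 = 0.153527·4.5412 + -0.000061·37.2982 = 0.6949  (Raytheon)
Σw_i=1.0000  μᵀw=0.1180
σ²=wᵀΣw=λ₁·μ_p+λ₂ = 0.153527·0.118 + -0.000061 = 0.018055 ≈ 0.0181


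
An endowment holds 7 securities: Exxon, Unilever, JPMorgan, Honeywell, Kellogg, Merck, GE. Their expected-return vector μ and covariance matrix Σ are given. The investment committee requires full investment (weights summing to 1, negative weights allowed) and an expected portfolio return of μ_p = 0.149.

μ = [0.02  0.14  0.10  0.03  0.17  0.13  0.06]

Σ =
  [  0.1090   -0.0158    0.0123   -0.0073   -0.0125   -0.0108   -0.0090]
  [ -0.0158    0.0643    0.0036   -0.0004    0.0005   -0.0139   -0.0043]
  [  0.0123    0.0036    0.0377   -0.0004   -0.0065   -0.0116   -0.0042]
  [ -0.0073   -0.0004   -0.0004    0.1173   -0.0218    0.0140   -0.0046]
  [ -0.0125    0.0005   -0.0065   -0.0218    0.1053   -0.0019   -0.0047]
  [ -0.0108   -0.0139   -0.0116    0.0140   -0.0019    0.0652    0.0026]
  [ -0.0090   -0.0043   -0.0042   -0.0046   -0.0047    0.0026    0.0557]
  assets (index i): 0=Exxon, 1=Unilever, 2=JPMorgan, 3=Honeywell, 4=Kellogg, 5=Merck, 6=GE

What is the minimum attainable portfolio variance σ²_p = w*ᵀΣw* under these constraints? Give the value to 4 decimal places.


u=Σ⁻¹μ = [0.9695  3.0428  3.6575  0.4119  2.1672  3.3566  1.8048]
v=Σ⁻¹𝟙 = [16.6059  25.1918  32.8432  10.8366  17.2644  26.4344  26.1756]
a=μᵀu=1.736568  b=𝟙ᵀu=15.410354  c=𝟙ᵀv=155.351927  D=ac−b²=32.300147
λ₁=(c·0.149−b)/D = (155.351927·0.149−15.410354)/32.300147 = 0.239537
λ₂=(a−b·0.149)/D = (1.736568−15.410354·0.149)/32.300147 = -0.017324
w* = 0.239537·u + -0.017324·v:
  w_0 = 0.239537·0.9695 + -0.017324·16.6059 = -0.0554  (Exxon)
  w_1 = 0.239537·3.0428 + -0.017324·25.1918 = 0.2924  (Unilever)
  w_2 = 0.239537·3.6575 + -0.017324·32.8432 = 0.3071  (JPMorgan)
  w_3 = 0.239537·0.4119 + -0.017324·10.8366 = -0.0891  (Honeywell)
  w_4 = 0.239537·2.1672 + -0.017324·17.2644 = 0.2200  (Kellogg)
  w_5 = 0.239537·3.3566 + -0.017324·26.4344 = 0.3461  (Merck)
  w_6 = 0.239537·1.8048 + -0.017324·26.1756 = -0.0212  (GE)
Σw_i=1.0000  μᵀw=0.1490
σ²=wᵀΣw=λ₁·μ_p+λ₂ = 0.239537·0.149 + -0.017324 = 0.018367 ≈ 0.0184

0.0184


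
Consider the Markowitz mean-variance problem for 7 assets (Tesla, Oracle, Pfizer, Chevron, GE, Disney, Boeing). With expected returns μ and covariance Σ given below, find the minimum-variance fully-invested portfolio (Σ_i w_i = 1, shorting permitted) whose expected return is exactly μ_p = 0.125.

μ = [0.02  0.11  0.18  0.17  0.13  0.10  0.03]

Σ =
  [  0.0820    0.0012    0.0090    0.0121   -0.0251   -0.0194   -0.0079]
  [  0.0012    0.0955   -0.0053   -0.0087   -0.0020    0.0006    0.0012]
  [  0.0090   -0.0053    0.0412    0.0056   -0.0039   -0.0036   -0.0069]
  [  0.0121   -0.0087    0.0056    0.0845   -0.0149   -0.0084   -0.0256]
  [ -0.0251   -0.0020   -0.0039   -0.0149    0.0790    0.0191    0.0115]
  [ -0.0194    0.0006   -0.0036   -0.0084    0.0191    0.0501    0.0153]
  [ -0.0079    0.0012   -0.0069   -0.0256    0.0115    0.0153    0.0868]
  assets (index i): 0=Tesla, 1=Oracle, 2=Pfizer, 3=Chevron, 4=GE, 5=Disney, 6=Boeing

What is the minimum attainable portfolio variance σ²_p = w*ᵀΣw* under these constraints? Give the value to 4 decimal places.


0.0084

g=Σ⁻¹μ = [0.4638  1.6595  4.6295  2.6208  1.9658  1.9003  0.9105]
h=Σ⁻¹𝟙 = [17.8277  13.3499  25.4055  18.3157  16.1775  20.9933  14.5364]
a=μᵀg=1.943570  b=𝟙ᵀg=14.150199  c=𝟙ᵀh=126.606016  D=ac−b²=45.839465
λ₁=(c·0.125−b)/D = (126.606016·0.125−14.150199)/45.839465 = 0.036553
λ₂=(a−b·0.125)/D = (1.943570−14.150199·0.125)/45.839465 = 0.003813
w* = 0.036553·g + 0.003813·h:
  w_0 = 0.036553·0.4638 + 0.003813·17.8277 = 0.0849  (Tesla)
  w_1 = 0.036553·1.6595 + 0.003813·13.3499 = 0.1116  (Oracle)
  w_2 = 0.036553·4.6295 + 0.003813·25.4055 = 0.2661  (Pfizer)
  w_3 = 0.036553·2.6208 + 0.003813·18.3157 = 0.1656  (Chevron)
  w_4 = 0.036553·1.9658 + 0.003813·16.1775 = 0.1335  (GE)
  w_5 = 0.036553·1.9003 + 0.003813·20.9933 = 0.1495  (Disney)
  w_6 = 0.036553·0.9105 + 0.003813·14.5364 = 0.0887  (Boeing)
Σw_i=1.0000  μᵀw=0.1250
σ²=wᵀΣw=λ₁·μ_p+λ₂ = 0.036553·0.125 + 0.003813 = 0.008382 ≈ 0.0084


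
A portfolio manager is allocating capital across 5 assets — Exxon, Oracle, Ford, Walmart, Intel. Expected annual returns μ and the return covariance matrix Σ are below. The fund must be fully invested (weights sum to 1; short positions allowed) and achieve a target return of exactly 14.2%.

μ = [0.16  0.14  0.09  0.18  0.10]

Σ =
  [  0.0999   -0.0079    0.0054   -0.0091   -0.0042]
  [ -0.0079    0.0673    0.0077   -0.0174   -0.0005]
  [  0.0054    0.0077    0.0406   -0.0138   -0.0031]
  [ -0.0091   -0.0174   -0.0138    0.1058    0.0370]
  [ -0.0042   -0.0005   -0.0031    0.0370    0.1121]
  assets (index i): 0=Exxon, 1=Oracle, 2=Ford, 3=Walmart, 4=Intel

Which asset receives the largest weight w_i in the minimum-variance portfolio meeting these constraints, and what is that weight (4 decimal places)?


Oracle (0.2798)

g=Σ⁻¹μ = [1.9295  2.6998  2.3284  2.5447  0.2009]
h=Σ⁻¹𝟙 = [11.5662  17.1736  25.2410  14.7203  5.2699]
a=μᵀg=1.374378  b=𝟙ᵀg=9.703235  c=𝟙ᵀh=73.971027  D=ac−b²=7.511410
λ₁=(c·0.142−b)/D = (73.971027·0.142−9.703235)/7.511410 = 0.106591
λ₂=(a−b·0.142)/D = (1.374378−9.703235·0.142)/7.511410 = -0.000463
w* = 0.106591·g + -0.000463·h:
  w_0 = 0.106591·1.9295 + -0.000463·11.5662 = 0.2003  (Exxon)
  w_1 = 0.106591·2.6998 + -0.000463·17.1736 = 0.2798  (Oracle)
  w_2 = 0.106591·2.3284 + -0.000463·25.2410 = 0.2365  (Ford)
  w_3 = 0.106591·2.5447 + -0.000463·14.7203 = 0.2644  (Walmart)
  w_4 = 0.106591·0.2009 + -0.000463·5.2699 = 0.0190  (Intel)
Σw_i=1.0000  μᵀw=0.1420
σ²=wᵀΣw=λ₁·μ_p+λ₂ = 0.106591·0.142 + -0.000463 = 0.014673 ≈ 0.0147


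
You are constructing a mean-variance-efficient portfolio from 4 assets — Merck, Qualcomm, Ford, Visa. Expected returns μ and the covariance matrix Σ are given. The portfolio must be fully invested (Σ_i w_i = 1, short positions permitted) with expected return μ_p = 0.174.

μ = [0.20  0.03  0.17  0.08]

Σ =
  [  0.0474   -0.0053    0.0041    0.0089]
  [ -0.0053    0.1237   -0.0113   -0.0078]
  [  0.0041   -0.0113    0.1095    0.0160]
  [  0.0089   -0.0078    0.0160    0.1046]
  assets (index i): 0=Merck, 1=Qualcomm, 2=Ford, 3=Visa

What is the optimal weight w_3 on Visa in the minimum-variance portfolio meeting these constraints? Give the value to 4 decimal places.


0.0365

x=Σ⁻¹μ = [4.1145  0.5638  1.4217  0.2393]
y=Σ⁻¹𝟙 = [20.1358  10.1723  8.3576  7.3271]
a=μᵀx=1.100649  b=𝟙ᵀx=6.339283  c=𝟙ᵀy=45.992751  D=ac−b²=10.435367
λ₁=(c·0.174−b)/D = (45.992751·0.174−6.339283)/10.435367 = 0.159406
λ₂=(a−b·0.174)/D = (1.100649−6.339283·0.174)/10.435367 = -0.000229
w* = 0.159406·x + -0.000229·y:
  w_0 = 0.159406·4.1145 + -0.000229·20.1358 = 0.6513  (Merck)
  w_1 = 0.159406·0.5638 + -0.000229·10.1723 = 0.0875  (Qualcomm)
  w_2 = 0.159406·1.4217 + -0.000229·8.3576 = 0.2247  (Ford)
  w_3 = 0.159406·0.2393 + -0.000229·7.3271 = 0.0365  (Visa)
Σw_i=1.0000  μᵀw=0.1740
σ²=wᵀΣw=λ₁·μ_p+λ₂ = 0.159406·0.174 + -0.000229 = 0.027508 ≈ 0.0275


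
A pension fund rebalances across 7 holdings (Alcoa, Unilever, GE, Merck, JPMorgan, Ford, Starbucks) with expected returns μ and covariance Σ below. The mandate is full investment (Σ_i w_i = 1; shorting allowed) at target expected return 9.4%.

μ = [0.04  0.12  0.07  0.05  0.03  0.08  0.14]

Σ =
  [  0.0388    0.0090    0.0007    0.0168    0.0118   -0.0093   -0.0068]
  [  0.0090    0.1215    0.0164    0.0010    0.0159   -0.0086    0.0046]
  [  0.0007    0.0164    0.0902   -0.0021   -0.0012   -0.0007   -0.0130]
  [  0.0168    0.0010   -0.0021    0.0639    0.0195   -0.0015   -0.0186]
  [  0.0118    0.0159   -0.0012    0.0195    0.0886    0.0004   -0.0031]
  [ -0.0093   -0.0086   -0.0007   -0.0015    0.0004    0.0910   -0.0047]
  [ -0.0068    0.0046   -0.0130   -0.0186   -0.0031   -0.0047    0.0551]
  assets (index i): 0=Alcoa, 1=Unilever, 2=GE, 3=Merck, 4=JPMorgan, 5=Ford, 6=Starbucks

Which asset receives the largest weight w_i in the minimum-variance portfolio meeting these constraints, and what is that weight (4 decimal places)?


p=Σ⁻¹μ = [1.1181  0.7071  1.1966  1.6301  -0.1613  1.2805  3.5525]
q=Σ⁻¹𝟙 = [25.0115  3.4299  15.5207  17.8691  4.6744  15.9291  32.2649]
a=μᵀp=0.889797  b=𝟙ᵀp=9.323602  c=𝟙ᵀq=114.699724  D=ac−b²=15.129882
λ₁=(c·0.094−b)/D = (114.699724·0.094−9.323602)/15.129882 = 0.096377
λ₂=(a−b·0.094)/D = (0.889797−9.323602·0.094)/15.129882 = 0.000884
w* = 0.096377·p + 0.000884·q:
  w_0 = 0.096377·1.1181 + 0.000884·25.0115 = 0.1299  (Alcoa)
  w_1 = 0.096377·0.7071 + 0.000884·3.4299 = 0.0712  (Unilever)
  w_2 = 0.096377·1.1966 + 0.000884·15.5207 = 0.1290  (GE)
  w_3 = 0.096377·1.6301 + 0.000884·17.8691 = 0.1729  (Merck)
  w_4 = 0.096377·-0.1613 + 0.000884·4.6744 = -0.0114  (JPMorgan)
  w_5 = 0.096377·1.2805 + 0.000884·15.9291 = 0.1375  (Ford)
  w_6 = 0.096377·3.5525 + 0.000884·32.2649 = 0.3709  (Starbucks)
Σw_i=1.0000  μᵀw=0.0940
σ²=wᵀΣw=λ₁·μ_p+λ₂ = 0.096377·0.094 + 0.000884 = 0.009944 ≈ 0.0099

Starbucks (0.3709)


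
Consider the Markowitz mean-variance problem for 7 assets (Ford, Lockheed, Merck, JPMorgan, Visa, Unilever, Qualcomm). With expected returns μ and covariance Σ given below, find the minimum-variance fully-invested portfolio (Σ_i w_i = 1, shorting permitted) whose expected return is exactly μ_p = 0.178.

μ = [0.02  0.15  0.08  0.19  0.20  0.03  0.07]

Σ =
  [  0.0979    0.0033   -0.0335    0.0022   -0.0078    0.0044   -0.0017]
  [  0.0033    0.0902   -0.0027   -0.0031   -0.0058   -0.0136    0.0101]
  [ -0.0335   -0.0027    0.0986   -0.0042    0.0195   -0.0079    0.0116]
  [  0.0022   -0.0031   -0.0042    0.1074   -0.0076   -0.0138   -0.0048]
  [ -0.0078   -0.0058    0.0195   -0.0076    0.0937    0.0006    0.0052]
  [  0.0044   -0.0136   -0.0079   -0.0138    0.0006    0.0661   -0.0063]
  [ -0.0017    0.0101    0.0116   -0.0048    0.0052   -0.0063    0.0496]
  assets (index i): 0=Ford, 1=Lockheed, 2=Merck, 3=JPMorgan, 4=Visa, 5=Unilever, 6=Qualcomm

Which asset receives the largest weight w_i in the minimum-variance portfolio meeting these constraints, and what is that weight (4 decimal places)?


Visa (0.3702)

u=Σ⁻¹μ = [0.4457  1.9939  0.6588  2.2375  2.2729  1.4578  1.0299]
v=Σ⁻¹𝟙 = [14.1882  13.6037  13.7491  14.4414  9.8586  23.2656  17.9810]
a=μᵀu=1.356227  b=𝟙ᵀu=10.096483  c=𝟙ᵀv=107.087750  D=ac−b²=43.296329
λ₁=(c·0.178−b)/D = (107.087750·0.178−10.096483)/43.296329 = 0.207065
λ₂=(a−b·0.178)/D = (1.356227−10.096483·0.178)/43.296329 = -0.010184
w* = 0.207065·u + -0.010184·v:
  w_0 = 0.207065·0.4457 + -0.010184·14.1882 = -0.0522  (Ford)
  w_1 = 0.207065·1.9939 + -0.010184·13.6037 = 0.2743  (Lockheed)
  w_2 = 0.207065·0.6588 + -0.010184·13.7491 = -0.0036  (Merck)
  w_3 = 0.207065·2.2375 + -0.010184·14.4414 = 0.3162  (JPMorgan)
  w_4 = 0.207065·2.2729 + -0.010184·9.8586 = 0.3702  (Visa)
  w_5 = 0.207065·1.4578 + -0.010184·23.2656 = 0.0649  (Unilever)
  w_6 = 0.207065·1.0299 + -0.010184·17.9810 = 0.0301  (Qualcomm)
Σw_i=1.0000  μᵀw=0.1780
σ²=wᵀΣw=λ₁·μ_p+λ₂ = 0.207065·0.178 + -0.010184 = 0.026673 ≈ 0.0267


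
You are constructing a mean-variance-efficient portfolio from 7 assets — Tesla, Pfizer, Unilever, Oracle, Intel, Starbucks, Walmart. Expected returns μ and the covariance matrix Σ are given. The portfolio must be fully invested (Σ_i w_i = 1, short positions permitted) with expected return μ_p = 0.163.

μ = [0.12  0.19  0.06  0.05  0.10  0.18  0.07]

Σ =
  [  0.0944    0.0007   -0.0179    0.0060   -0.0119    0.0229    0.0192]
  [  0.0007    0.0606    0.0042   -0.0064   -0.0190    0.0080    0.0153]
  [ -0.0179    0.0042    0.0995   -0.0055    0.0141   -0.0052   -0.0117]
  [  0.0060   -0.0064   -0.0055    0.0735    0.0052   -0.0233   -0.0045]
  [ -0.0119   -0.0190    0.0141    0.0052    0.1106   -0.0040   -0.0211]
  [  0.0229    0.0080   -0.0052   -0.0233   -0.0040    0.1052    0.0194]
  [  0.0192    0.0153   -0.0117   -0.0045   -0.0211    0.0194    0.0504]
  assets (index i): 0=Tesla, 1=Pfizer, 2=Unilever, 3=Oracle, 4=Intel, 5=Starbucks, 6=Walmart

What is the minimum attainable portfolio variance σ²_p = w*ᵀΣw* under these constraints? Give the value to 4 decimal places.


g=Σ⁻¹μ = [1.0418  3.4430  0.6089  1.3401  1.5743  1.5601  0.2664]
h=Σ⁻¹𝟙 = [7.5209  15.9144  12.4397  18.1085  14.1464  8.2445  19.3986]
a=μᵀg=1.339615  b=𝟙ᵀg=9.834601  c=𝟙ᵀh=95.772976  D=ac−b²=31.579528
λ₁=(c·0.163−b)/D = (95.772976·0.163−9.834601)/31.579528 = 0.182916
λ₂=(a−b·0.163)/D = (1.339615−9.834601·0.163)/31.579528 = -0.008342
w* = 0.182916·g + -0.008342·h:
  w_0 = 0.182916·1.0418 + -0.008342·7.5209 = 0.1278  (Tesla)
  w_1 = 0.182916·3.4430 + -0.008342·15.9144 = 0.4970  (Pfizer)
  w_2 = 0.182916·0.6089 + -0.008342·12.4397 = 0.0076  (Unilever)
  w_3 = 0.182916·1.3401 + -0.008342·18.1085 = 0.0941  (Oracle)
  w_4 = 0.182916·1.5743 + -0.008342·14.1464 = 0.1700  (Intel)
  w_5 = 0.182916·1.5601 + -0.008342·8.2445 = 0.2166  (Starbucks)
  w_6 = 0.182916·0.2664 + -0.008342·19.3986 = -0.1131  (Walmart)
Σw_i=1.0000  μᵀw=0.1630
σ²=wᵀΣw=λ₁·μ_p+λ₂ = 0.182916·0.163 + -0.008342 = 0.021474 ≈ 0.0215

0.0215
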